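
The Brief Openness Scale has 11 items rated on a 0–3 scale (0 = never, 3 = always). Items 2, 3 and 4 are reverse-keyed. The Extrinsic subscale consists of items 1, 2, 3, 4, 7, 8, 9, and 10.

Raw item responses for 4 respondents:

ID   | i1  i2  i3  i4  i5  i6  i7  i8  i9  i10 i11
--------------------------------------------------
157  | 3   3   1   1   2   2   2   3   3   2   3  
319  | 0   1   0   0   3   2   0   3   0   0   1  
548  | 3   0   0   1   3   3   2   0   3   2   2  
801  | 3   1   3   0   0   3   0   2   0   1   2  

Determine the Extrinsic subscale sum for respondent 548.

Respondent 548 raw: 3, 0, 0, 1, 3, 3, 2, 0, 3, 2, 2.
Extrinsic items: 1, 2, 3, 4, 7, 8, 9, 10.
Reverse-coded (reversed = (0+3) − raw = 3 − raw):
  item 1: 3
  item 2: 3 − 0 = 3
  item 3: 3 − 0 = 3
  item 4: 3 − 1 = 2
  item 7: 2
  item 8: 0
  item 9: 3
  item 10: 2
Sum = 3 + 3 + 3 + 2 + 2 + 0 + 3 + 2 = 18

18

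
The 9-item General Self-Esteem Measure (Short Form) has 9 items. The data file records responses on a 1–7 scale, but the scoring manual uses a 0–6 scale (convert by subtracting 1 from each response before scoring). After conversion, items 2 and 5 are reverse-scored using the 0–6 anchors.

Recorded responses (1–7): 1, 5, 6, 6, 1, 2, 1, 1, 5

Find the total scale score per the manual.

23

Convert to 0–6: 0, 4, 5, 5, 0, 1, 0, 0, 4
Reverse-coded (reversed = (0+6) − raw = 6 − raw):
  item 2: 6 − 4 = 2
  item 5: 6 − 0 = 6
Scored: 0, 2, 5, 5, 6, 1, 0, 0, 4
Total = 23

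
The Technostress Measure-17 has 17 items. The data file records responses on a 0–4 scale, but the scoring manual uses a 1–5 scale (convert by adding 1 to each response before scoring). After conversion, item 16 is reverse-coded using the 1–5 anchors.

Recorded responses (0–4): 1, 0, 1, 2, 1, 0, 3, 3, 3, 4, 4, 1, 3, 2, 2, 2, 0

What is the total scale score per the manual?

Convert to 1–5: 2, 1, 2, 3, 2, 1, 4, 4, 4, 5, 5, 2, 4, 3, 3, 3, 1
Reverse-coded (on a 1–5 scale, reversed = 6 − raw):
  item 16: 6 − 3 = 3
Scored: 2, 1, 2, 3, 2, 1, 4, 4, 4, 5, 5, 2, 4, 3, 3, 3, 1
Total = 49

49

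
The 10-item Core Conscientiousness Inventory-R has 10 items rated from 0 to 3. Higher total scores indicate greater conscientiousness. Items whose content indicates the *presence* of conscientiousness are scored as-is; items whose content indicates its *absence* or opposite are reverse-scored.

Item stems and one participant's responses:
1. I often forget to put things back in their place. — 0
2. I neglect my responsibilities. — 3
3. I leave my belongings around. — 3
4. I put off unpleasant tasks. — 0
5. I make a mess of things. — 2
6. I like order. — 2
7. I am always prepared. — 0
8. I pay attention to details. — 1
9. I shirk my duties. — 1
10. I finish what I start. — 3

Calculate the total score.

Items 1, 2, 3, 4, 5, 9 describe the absence/opposite of conscientiousness → reverse-score.
reversed = (0+3) − raw = 3 − raw.
  item 1: 3 − 0 = 3
  item 2: 3 − 3 = 0
  item 3: 3 − 3 = 0
  item 4: 3 − 0 = 3
  item 5: 3 − 2 = 1
  item 6: 2
  item 7: 0
  item 8: 1
  item 9: 3 − 1 = 2
  item 10: 3
Total = 3 + 0 + 0 + 3 + 1 + 2 + 0 + 1 + 2 + 3 = 15

15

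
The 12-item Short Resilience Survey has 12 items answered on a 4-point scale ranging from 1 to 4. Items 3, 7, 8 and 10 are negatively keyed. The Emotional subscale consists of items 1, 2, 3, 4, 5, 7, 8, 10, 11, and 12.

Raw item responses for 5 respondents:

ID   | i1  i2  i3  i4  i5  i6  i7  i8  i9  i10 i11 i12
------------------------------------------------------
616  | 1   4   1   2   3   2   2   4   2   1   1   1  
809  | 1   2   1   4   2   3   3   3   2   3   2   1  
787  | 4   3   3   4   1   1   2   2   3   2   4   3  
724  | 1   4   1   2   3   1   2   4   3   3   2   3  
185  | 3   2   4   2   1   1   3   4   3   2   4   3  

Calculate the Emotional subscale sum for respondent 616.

24

Respondent 616 raw: 1, 4, 1, 2, 3, 2, 2, 4, 2, 1, 1, 1.
Emotional items: 1, 2, 3, 4, 5, 7, 8, 10, 11, 12.
Reverse-coded (reverse-coded value = 5 − response):
  item 1: 1
  item 2: 4
  item 3: 5 − 1 = 4
  item 4: 2
  item 5: 3
  item 7: 5 − 2 = 3
  item 8: 5 − 4 = 1
  item 10: 5 − 1 = 4
  item 11: 1
  item 12: 1
Sum = 1 + 4 + 4 + 2 + 3 + 3 + 1 + 4 + 1 + 1 = 24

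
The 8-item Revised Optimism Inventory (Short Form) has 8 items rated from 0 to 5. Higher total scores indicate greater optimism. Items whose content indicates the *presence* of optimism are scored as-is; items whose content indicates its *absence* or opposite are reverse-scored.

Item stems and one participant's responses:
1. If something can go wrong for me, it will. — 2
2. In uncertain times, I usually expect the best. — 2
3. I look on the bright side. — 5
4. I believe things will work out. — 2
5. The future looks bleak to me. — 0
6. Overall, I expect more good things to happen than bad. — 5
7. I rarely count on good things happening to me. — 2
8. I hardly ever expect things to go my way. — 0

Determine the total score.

Items 1, 5, 7, 8 describe the absence/opposite of optimism → reverse-score.
on a 0–5 scale, reversed = 5 − raw.
  item 1: 5 − 2 = 3
  item 2: 2
  item 3: 5
  item 4: 2
  item 5: 5 − 0 = 5
  item 6: 5
  item 7: 5 − 2 = 3
  item 8: 5 − 0 = 5
Total = 3 + 2 + 5 + 2 + 5 + 5 + 3 + 5 = 30

30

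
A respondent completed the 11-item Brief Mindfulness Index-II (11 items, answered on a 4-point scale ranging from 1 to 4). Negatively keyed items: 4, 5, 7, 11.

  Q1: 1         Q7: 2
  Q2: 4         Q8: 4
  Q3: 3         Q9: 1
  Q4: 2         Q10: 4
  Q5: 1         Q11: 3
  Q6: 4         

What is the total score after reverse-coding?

Raw sum = 29. Negatively keyed items: 4, 5, 7, 11; their raw sum = 8.
Each reversal replaces raw with 5 − raw, changing the total by 5 − 2·raw per item.
Total = 29 + 4·5 − 2·8 = 29 + 20 − 16 = 33

33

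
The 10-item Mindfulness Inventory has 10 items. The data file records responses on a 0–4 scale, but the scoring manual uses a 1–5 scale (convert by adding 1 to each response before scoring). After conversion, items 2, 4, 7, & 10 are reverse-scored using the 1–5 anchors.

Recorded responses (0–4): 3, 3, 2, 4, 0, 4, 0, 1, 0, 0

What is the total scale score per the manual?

Convert to 1–5: 4, 4, 3, 5, 1, 5, 1, 2, 1, 1
Reverse-coded (reversed = (1+5) − raw = 6 − raw):
  item 2: 6 − 4 = 2
  item 4: 6 − 5 = 1
  item 7: 6 − 1 = 5
  item 10: 6 − 1 = 5
Scored: 4, 2, 3, 1, 1, 5, 5, 2, 1, 5
Total = 29

29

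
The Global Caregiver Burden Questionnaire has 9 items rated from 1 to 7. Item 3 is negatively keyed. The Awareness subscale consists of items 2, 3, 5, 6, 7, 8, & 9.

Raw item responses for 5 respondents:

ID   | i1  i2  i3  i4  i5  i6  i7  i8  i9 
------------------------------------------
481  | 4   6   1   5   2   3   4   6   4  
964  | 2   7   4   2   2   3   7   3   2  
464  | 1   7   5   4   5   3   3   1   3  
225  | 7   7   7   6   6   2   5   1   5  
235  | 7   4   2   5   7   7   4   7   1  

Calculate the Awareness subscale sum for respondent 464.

25

Respondent 464 raw: 1, 7, 5, 4, 5, 3, 3, 1, 3.
Awareness items: 2, 3, 5, 6, 7, 8, 9.
Reverse-coded (reverse-coded value = 8 − response):
  item 2: 7
  item 3: 8 − 5 = 3
  item 5: 5
  item 6: 3
  item 7: 3
  item 8: 1
  item 9: 3
Sum = 7 + 3 + 5 + 3 + 3 + 1 + 3 = 25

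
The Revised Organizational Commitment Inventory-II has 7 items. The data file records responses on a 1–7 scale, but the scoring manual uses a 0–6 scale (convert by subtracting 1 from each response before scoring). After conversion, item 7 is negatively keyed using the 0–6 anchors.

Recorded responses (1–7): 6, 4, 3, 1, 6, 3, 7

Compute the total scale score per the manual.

17

Convert to 0–6: 5, 3, 2, 0, 5, 2, 6
Reverse-coded (reversed = (0+6) − raw = 6 − raw):
  item 7: 6 − 6 = 0
Scored: 5, 3, 2, 0, 5, 2, 0
Total = 17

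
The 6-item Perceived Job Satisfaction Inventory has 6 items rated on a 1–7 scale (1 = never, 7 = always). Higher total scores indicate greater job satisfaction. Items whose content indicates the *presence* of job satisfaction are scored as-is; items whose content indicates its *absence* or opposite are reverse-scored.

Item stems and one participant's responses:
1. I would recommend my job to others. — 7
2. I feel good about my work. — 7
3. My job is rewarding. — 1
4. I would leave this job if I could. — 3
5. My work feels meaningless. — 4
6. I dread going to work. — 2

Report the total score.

30

Items 4, 5, 6 describe the absence/opposite of job satisfaction → reverse-score.
reverse-coded value = 8 − response.
  item 1: 7
  item 2: 7
  item 3: 1
  item 4: 8 − 3 = 5
  item 5: 8 − 4 = 4
  item 6: 8 − 2 = 6
Total = 7 + 7 + 1 + 5 + 4 + 6 = 30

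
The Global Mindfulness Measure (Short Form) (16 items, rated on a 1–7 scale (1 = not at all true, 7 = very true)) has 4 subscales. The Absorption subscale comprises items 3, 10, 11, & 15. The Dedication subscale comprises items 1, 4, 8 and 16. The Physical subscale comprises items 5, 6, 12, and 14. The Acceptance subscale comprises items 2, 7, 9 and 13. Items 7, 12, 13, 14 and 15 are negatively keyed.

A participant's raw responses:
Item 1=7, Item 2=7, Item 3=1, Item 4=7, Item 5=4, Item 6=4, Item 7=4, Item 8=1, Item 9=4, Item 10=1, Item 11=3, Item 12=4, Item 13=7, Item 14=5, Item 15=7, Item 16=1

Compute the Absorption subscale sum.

Absorption items: 3, 10, 11, 15.
Of these, item 15 is negatively keyed; on a 1–7 scale, reversed = 8 − raw.
  item 3: 1
  item 10: 1
  item 11: 3
  item 15: 8 − 7 = 1
Sum = 1 + 1 + 3 + 1 = 6

6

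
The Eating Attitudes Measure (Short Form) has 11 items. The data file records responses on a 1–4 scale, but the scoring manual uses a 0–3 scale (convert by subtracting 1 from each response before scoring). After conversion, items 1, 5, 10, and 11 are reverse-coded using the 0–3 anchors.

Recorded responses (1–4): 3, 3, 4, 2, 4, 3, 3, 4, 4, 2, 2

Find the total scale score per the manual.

21

Convert to 0–3: 2, 2, 3, 1, 3, 2, 2, 3, 3, 1, 1
Reverse-coded (reverse-coded value = 3 − response):
  item 1: 3 − 2 = 1
  item 5: 3 − 3 = 0
  item 10: 3 − 1 = 2
  item 11: 3 − 1 = 2
Scored: 1, 2, 3, 1, 0, 2, 2, 3, 3, 2, 2
Total = 21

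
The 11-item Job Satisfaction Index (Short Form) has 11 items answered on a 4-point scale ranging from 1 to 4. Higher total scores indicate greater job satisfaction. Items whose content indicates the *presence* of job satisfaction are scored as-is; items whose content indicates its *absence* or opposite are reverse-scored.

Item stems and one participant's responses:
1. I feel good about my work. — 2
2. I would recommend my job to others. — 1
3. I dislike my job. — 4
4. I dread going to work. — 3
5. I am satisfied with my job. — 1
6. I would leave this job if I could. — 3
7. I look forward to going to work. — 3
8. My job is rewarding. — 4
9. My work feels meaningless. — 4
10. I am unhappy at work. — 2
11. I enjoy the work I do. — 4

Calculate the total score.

24

Items 3, 4, 6, 9, 10 describe the absence/opposite of job satisfaction → reverse-score.
reversed = (1+4) − raw = 5 − raw.
  item 1: 2
  item 2: 1
  item 3: 5 − 4 = 1
  item 4: 5 − 3 = 2
  item 5: 1
  item 6: 5 − 3 = 2
  item 7: 3
  item 8: 4
  item 9: 5 − 4 = 1
  item 10: 5 − 2 = 3
  item 11: 4
Total = 2 + 1 + 1 + 2 + 1 + 2 + 3 + 4 + 1 + 3 + 4 = 24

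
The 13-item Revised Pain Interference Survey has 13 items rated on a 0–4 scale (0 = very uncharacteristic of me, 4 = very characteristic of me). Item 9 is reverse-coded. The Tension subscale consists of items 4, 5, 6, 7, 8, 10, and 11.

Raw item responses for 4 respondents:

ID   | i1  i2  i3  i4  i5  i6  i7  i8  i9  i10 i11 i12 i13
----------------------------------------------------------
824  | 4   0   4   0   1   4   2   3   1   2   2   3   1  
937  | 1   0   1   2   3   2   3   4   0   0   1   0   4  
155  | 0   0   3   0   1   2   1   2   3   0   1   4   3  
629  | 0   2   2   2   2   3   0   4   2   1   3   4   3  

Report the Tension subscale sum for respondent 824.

Respondent 824 raw: 4, 0, 4, 0, 1, 4, 2, 3, 1, 2, 2, 3, 1.
Tension items: 4, 5, 6, 7, 8, 10, 11.
Reverse-coded (on a 0–4 scale, reversed = 4 − raw):
  item 4: 0
  item 5: 1
  item 6: 4
  item 7: 2
  item 8: 3
  item 10: 2
  item 11: 2
Sum = 0 + 1 + 4 + 2 + 3 + 2 + 2 = 14

14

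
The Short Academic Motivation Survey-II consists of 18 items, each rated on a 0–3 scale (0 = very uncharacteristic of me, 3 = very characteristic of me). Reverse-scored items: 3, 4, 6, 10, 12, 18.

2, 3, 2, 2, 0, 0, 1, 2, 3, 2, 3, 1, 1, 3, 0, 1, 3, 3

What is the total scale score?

30

Raw sum = 32. Reverse-scored items: 3, 4, 6, 10, 12, 18; their raw sum = 10.
Each reversal replaces raw with 3 − raw, changing the total by 3 − 2·raw per item.
Total = 32 + 6·3 − 2·10 = 32 + 18 − 20 = 30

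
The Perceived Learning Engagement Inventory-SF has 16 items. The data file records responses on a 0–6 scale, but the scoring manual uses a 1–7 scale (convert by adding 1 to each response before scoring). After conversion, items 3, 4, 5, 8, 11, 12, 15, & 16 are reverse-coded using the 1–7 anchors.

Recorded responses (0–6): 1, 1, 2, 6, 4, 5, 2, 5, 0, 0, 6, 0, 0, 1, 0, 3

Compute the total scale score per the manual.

Convert to 1–7: 2, 2, 3, 7, 5, 6, 3, 6, 1, 1, 7, 1, 1, 2, 1, 4
Reverse-coded (on a 1–7 scale, reversed = 8 − raw):
  item 3: 8 − 3 = 5
  item 4: 8 − 7 = 1
  item 5: 8 − 5 = 3
  item 8: 8 − 6 = 2
  item 11: 8 − 7 = 1
  item 12: 8 − 1 = 7
  item 15: 8 − 1 = 7
  item 16: 8 − 4 = 4
Scored: 2, 2, 5, 1, 3, 6, 3, 2, 1, 1, 1, 7, 1, 2, 7, 4
Total = 48

48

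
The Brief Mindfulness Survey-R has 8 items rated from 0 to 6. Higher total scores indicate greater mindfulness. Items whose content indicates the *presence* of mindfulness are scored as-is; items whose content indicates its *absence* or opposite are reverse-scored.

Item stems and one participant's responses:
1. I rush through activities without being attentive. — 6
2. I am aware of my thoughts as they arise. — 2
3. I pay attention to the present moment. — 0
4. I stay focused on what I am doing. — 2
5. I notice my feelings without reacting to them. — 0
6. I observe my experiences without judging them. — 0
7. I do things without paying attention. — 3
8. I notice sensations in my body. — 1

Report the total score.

Items 1, 7 describe the absence/opposite of mindfulness → reverse-score.
on a 0–6 scale, reversed = 6 − raw.
  item 1: 6 − 6 = 0
  item 2: 2
  item 3: 0
  item 4: 2
  item 5: 0
  item 6: 0
  item 7: 6 − 3 = 3
  item 8: 1
Total = 0 + 2 + 0 + 2 + 0 + 0 + 3 + 1 = 8

8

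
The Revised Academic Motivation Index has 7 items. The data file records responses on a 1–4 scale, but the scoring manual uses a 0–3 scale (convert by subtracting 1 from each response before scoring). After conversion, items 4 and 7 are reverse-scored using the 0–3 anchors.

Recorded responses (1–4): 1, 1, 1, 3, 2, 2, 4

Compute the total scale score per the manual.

3

Convert to 0–3: 0, 0, 0, 2, 1, 1, 3
Reverse-coded (reversed = (0+3) − raw = 3 − raw):
  item 4: 3 − 2 = 1
  item 7: 3 − 3 = 0
Scored: 0, 0, 0, 1, 1, 1, 0
Total = 3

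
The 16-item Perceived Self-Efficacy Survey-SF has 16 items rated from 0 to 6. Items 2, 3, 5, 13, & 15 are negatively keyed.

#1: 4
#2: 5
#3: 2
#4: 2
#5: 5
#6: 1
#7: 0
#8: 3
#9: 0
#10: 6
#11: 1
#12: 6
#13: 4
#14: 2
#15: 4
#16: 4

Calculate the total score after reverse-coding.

39

Reverse-coded items (reversed = (0+6) − raw = 6 − raw):
  item 2: 6 − 5 = 1
  item 3: 6 − 2 = 4
  item 5: 6 − 5 = 1
  item 13: 6 − 4 = 2
  item 15: 6 − 4 = 2
Scored items: 4, 1, 4, 2, 1, 1, 0, 3, 0, 6, 1, 6, 2, 2, 2, 4
Total = 4 + 1 + 4 + 2 + 1 + 1 + 0 + 3 + 0 + 6 + 1 + 6 + 2 + 2 + 2 + 4 = 39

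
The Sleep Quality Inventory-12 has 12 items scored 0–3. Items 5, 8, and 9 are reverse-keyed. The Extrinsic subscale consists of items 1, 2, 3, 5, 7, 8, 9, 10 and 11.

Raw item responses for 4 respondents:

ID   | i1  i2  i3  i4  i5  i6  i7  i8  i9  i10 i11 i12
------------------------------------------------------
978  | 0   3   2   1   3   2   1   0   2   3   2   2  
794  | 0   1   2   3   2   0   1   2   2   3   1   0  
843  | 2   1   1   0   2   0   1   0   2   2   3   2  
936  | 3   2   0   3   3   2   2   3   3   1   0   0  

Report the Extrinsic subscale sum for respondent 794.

Respondent 794 raw: 0, 1, 2, 3, 2, 0, 1, 2, 2, 3, 1, 0.
Extrinsic items: 1, 2, 3, 5, 7, 8, 9, 10, 11.
Reverse-coded (reverse-coded value = 3 − response):
  item 1: 0
  item 2: 1
  item 3: 2
  item 5: 3 − 2 = 1
  item 7: 1
  item 8: 3 − 2 = 1
  item 9: 3 − 2 = 1
  item 10: 3
  item 11: 1
Sum = 0 + 1 + 2 + 1 + 1 + 1 + 1 + 3 + 1 = 11

11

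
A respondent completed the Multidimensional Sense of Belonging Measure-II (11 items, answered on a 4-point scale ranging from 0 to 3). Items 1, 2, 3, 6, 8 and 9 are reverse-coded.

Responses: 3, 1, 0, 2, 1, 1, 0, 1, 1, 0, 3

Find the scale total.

Reverse-coded items (reversed = (0+3) − raw = 3 − raw):
  item 1: 3 − 3 = 0
  item 2: 3 − 1 = 2
  item 3: 3 − 0 = 3
  item 6: 3 − 1 = 2
  item 8: 3 − 1 = 2
  item 9: 3 − 1 = 2
Scored responses: 0, 2, 3, 2, 1, 2, 0, 2, 2, 0, 3
Total = 0 + 2 + 3 + 2 + 1 + 2 + 0 + 2 + 2 + 0 + 3 = 17

17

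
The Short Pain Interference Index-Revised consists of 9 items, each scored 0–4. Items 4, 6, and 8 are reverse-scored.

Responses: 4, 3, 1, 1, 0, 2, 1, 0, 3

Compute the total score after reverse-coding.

21

Apply reverse scoring (reverse-coded value = 4 − response):
  item 4: 4 − 1 = 3
  item 6: 4 − 2 = 2
  item 8: 4 − 0 = 4
Scored responses: 4, 3, 1, 3, 0, 2, 1, 4, 3
Total = 4 + 3 + 1 + 3 + 0 + 2 + 1 + 4 + 3 = 21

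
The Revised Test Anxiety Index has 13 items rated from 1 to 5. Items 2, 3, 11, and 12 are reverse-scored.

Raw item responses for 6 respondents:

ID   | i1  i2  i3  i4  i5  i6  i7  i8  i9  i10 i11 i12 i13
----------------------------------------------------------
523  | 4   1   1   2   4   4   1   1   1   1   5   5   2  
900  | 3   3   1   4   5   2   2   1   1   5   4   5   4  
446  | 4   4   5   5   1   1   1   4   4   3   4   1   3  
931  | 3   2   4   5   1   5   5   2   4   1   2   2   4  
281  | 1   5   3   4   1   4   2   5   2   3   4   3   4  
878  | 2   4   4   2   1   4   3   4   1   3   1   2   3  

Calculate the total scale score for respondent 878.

36

Respondent 878 raw: 2, 4, 4, 2, 1, 4, 3, 4, 1, 3, 1, 2, 3.
Reverse-coded (reverse-coded value = 6 − response):
  item 1: 2
  item 2: 6 − 4 = 2
  item 3: 6 − 4 = 2
  item 4: 2
  item 5: 1
  item 6: 4
  item 7: 3
  item 8: 4
  item 9: 1
  item 10: 3
  item 11: 6 − 1 = 5
  item 12: 6 − 2 = 4
  item 13: 3
Sum = 2 + 2 + 2 + 2 + 1 + 4 + 3 + 4 + 1 + 3 + 5 + 4 + 3 = 36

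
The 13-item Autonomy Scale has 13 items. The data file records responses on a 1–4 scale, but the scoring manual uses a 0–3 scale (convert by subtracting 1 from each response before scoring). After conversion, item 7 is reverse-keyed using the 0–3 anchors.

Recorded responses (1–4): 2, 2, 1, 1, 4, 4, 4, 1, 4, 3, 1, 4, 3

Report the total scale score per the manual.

18

Convert to 0–3: 1, 1, 0, 0, 3, 3, 3, 0, 3, 2, 0, 3, 2
Reverse-coded (on a 0–3 scale, reversed = 3 − raw):
  item 7: 3 − 3 = 0
Scored: 1, 1, 0, 0, 3, 3, 0, 0, 3, 2, 0, 3, 2
Total = 18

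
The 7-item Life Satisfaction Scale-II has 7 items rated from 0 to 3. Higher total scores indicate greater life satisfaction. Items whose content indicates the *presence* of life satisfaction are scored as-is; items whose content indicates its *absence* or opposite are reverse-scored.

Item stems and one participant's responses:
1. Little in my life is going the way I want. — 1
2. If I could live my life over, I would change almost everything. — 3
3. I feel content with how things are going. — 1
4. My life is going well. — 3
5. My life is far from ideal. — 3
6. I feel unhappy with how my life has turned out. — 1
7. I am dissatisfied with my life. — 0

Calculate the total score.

11

Items 1, 2, 5, 6, 7 describe the absence/opposite of life satisfaction → reverse-score.
reversed = (0+3) − raw = 3 − raw.
  item 1: 3 − 1 = 2
  item 2: 3 − 3 = 0
  item 3: 1
  item 4: 3
  item 5: 3 − 3 = 0
  item 6: 3 − 1 = 2
  item 7: 3 − 0 = 3
Total = 2 + 0 + 1 + 3 + 0 + 2 + 3 = 11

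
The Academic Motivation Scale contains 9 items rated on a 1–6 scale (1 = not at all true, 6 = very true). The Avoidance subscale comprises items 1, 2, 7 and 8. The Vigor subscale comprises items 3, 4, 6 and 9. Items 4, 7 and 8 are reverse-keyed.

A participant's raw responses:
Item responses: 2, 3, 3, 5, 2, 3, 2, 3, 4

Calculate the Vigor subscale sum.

12

Vigor items: 3, 4, 6, 9.
Of these, item 4 is reverse-keyed; on a 1–6 scale, reversed = 7 − raw.
  item 3: 3
  item 4: 7 − 5 = 2
  item 6: 3
  item 9: 4
Sum = 3 + 2 + 3 + 4 = 12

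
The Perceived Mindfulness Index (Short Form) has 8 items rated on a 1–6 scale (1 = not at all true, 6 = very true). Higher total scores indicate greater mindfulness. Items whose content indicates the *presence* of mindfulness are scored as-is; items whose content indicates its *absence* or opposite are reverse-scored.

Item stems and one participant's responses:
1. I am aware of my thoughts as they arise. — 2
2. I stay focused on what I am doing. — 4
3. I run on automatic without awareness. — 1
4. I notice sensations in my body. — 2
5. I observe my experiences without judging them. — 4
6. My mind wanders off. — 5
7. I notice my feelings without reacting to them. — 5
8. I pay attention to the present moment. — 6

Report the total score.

Items 3, 6 describe the absence/opposite of mindfulness → reverse-score.
reversed = (1+6) − raw = 7 − raw.
  item 1: 2
  item 2: 4
  item 3: 7 − 1 = 6
  item 4: 2
  item 5: 4
  item 6: 7 − 5 = 2
  item 7: 5
  item 8: 6
Total = 2 + 4 + 6 + 2 + 4 + 2 + 5 + 6 = 31

31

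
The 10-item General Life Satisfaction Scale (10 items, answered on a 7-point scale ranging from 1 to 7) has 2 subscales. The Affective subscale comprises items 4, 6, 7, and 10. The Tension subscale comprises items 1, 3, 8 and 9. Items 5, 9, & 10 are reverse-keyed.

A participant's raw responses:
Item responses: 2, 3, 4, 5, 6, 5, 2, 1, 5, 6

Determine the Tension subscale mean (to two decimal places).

2.50

Tension items: 1, 3, 8, 9.
Of these, item 9 is reverse-keyed; on a 1–7 scale, reversed = 8 − raw.
  item 1: 2
  item 3: 4
  item 8: 1
  item 9: 8 − 5 = 3
Sum = 2 + 4 + 1 + 3 = 10
Mean = 10 / 4 = 2.50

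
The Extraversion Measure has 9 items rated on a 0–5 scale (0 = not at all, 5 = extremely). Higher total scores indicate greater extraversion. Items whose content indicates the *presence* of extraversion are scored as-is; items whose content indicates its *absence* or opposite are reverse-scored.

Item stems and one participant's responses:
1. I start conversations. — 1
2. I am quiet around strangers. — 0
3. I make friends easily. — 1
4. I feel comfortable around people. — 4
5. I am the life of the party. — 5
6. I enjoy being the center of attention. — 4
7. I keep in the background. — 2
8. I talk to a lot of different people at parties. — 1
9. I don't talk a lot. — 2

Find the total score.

Items 2, 7, 9 describe the absence/opposite of extraversion → reverse-score.
on a 0–5 scale, reversed = 5 − raw.
  item 1: 1
  item 2: 5 − 0 = 5
  item 3: 1
  item 4: 4
  item 5: 5
  item 6: 4
  item 7: 5 − 2 = 3
  item 8: 1
  item 9: 5 − 2 = 3
Total = 1 + 5 + 1 + 4 + 5 + 4 + 3 + 1 + 3 = 27

27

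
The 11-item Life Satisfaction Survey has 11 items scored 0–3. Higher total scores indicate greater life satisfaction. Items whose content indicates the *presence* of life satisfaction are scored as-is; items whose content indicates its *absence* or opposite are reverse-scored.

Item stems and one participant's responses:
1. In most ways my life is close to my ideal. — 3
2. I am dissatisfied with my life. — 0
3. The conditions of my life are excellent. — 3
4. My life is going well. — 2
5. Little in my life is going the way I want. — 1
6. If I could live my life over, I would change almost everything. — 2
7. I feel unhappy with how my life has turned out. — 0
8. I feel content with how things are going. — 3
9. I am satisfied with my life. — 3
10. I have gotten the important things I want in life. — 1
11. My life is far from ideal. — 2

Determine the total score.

Items 2, 5, 6, 7, 11 describe the absence/opposite of life satisfaction → reverse-score.
reversed = (0+3) − raw = 3 − raw.
  item 1: 3
  item 2: 3 − 0 = 3
  item 3: 3
  item 4: 2
  item 5: 3 − 1 = 2
  item 6: 3 − 2 = 1
  item 7: 3 − 0 = 3
  item 8: 3
  item 9: 3
  item 10: 1
  item 11: 3 − 2 = 1
Total = 3 + 3 + 3 + 2 + 2 + 1 + 3 + 3 + 3 + 1 + 1 = 25

25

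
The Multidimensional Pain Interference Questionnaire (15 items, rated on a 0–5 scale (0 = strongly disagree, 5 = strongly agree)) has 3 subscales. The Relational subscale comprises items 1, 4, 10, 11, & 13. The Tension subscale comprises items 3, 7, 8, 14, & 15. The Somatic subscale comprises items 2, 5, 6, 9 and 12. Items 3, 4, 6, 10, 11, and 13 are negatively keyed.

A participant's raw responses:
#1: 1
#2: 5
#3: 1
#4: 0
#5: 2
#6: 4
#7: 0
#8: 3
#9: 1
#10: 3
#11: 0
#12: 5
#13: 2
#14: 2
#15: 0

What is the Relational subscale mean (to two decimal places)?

Relational items: 1, 4, 10, 11, 13.
Of these, items 4, 10, 11, & 13 are negatively keyed; reverse-coded value = 5 − response.
  item 1: 1
  item 4: 5 − 0 = 5
  item 10: 5 − 3 = 2
  item 11: 5 − 0 = 5
  item 13: 5 − 2 = 3
Sum = 1 + 5 + 2 + 5 + 3 = 16
Mean = 16 / 5 = 3.20

3.20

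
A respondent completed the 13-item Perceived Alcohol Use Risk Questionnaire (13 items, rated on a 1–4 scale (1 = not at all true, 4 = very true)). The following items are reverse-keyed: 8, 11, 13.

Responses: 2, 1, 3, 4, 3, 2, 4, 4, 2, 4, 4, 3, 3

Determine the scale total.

Raw sum = 39. Reverse-keyed items: 8, 11, 13; their raw sum = 11.
Each reversal replaces raw with 5 − raw, changing the total by 5 − 2·raw per item.
Total = 39 + 3·5 − 2·11 = 39 + 15 − 22 = 32

32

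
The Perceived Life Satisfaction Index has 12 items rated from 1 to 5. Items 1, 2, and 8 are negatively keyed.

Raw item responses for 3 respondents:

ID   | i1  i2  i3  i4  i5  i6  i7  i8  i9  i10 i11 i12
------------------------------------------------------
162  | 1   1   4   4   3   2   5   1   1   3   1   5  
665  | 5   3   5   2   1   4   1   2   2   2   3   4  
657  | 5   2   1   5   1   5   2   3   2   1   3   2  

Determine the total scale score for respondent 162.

Respondent 162 raw: 1, 1, 4, 4, 3, 2, 5, 1, 1, 3, 1, 5.
Reverse-coded (on a 1–5 scale, reversed = 6 − raw):
  item 1: 6 − 1 = 5
  item 2: 6 − 1 = 5
  item 3: 4
  item 4: 4
  item 5: 3
  item 6: 2
  item 7: 5
  item 8: 6 − 1 = 5
  item 9: 1
  item 10: 3
  item 11: 1
  item 12: 5
Sum = 5 + 5 + 4 + 4 + 3 + 2 + 5 + 5 + 1 + 3 + 1 + 5 = 43

43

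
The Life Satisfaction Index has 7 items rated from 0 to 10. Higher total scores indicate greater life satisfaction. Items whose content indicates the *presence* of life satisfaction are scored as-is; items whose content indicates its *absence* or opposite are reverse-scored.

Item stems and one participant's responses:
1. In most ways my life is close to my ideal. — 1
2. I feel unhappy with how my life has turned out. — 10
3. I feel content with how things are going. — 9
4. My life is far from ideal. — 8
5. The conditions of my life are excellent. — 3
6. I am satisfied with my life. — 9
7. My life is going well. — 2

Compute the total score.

Items 2, 4 describe the absence/opposite of life satisfaction → reverse-score.
reversed = (0+10) − raw = 10 − raw.
  item 1: 1
  item 2: 10 − 10 = 0
  item 3: 9
  item 4: 10 − 8 = 2
  item 5: 3
  item 6: 9
  item 7: 2
Total = 1 + 0 + 9 + 2 + 3 + 9 + 2 = 26

26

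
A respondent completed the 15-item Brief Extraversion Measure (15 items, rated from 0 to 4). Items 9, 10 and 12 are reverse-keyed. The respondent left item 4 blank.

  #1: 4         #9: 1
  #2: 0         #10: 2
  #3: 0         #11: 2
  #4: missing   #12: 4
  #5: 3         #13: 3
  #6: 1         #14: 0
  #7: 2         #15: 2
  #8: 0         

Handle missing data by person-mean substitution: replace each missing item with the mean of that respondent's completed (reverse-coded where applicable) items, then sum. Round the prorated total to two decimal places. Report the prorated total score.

23.57

Reverse-coded (reversed = (0+4) − raw = 4 − raw):
  item 9: 4 − 1 = 3
  item 10: 4 − 2 = 2
  item 12: 4 − 4 = 0
Completed scored items (14 of 15): 4, 0, 0, 3, 1, 2, 0, 3, 2, 2, 0, 3, 0, 2; sum = 22.
Person mean = 22 / 14 ≈ 1.5714
Prorated total = (22 / 14) × 15 = 23.57 (to 2 dp)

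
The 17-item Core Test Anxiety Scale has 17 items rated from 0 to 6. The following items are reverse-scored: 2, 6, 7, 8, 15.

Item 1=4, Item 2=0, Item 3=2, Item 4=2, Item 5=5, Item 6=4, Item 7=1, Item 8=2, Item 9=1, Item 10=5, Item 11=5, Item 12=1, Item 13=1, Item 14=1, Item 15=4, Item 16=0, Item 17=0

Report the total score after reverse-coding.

Raw sum = 38. Reverse-scored items: 2, 6, 7, 8, 15; their raw sum = 11.
Each reversal replaces raw with 6 − raw, changing the total by 6 − 2·raw per item.
Total = 38 + 5·6 − 2·11 = 38 + 30 − 22 = 46

46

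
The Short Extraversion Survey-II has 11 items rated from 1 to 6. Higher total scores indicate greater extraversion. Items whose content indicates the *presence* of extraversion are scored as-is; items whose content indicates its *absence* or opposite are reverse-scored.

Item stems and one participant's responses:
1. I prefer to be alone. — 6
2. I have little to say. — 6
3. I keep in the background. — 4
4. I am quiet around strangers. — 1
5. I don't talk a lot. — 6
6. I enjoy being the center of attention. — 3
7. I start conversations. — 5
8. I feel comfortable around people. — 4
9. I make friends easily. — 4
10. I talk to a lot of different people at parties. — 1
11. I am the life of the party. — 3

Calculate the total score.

32

Items 1, 2, 3, 4, 5 describe the absence/opposite of extraversion → reverse-score.
on a 1–6 scale, reversed = 7 − raw.
  item 1: 7 − 6 = 1
  item 2: 7 − 6 = 1
  item 3: 7 − 4 = 3
  item 4: 7 − 1 = 6
  item 5: 7 − 6 = 1
  item 6: 3
  item 7: 5
  item 8: 4
  item 9: 4
  item 10: 1
  item 11: 3
Total = 1 + 1 + 3 + 6 + 1 + 3 + 5 + 4 + 4 + 1 + 3 = 32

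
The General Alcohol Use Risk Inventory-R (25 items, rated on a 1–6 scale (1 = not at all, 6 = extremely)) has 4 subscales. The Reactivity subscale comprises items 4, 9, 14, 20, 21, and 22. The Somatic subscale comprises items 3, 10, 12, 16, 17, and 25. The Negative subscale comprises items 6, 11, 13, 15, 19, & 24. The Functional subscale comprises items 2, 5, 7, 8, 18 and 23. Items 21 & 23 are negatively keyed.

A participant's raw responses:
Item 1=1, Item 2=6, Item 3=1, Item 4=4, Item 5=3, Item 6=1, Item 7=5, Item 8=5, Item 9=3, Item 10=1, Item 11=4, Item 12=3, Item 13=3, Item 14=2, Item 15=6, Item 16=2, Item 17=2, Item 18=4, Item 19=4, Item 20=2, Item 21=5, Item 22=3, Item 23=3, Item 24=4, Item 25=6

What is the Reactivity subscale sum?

Reactivity items: 4, 9, 14, 20, 21, 22.
Of these, item 21 is negatively keyed; on a 1–6 scale, reversed = 7 − raw.
  item 4: 4
  item 9: 3
  item 14: 2
  item 20: 2
  item 21: 7 − 5 = 2
  item 22: 3
Sum = 4 + 3 + 2 + 2 + 2 + 3 = 16

16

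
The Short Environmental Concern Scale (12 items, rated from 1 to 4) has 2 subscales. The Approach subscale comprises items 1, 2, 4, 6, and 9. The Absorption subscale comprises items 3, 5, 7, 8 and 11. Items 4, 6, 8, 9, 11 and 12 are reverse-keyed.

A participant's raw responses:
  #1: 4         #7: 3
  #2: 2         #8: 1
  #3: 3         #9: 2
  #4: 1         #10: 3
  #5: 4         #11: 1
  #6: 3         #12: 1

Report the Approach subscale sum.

Approach items: 1, 2, 4, 6, 9.
Of these, items 4, 6 and 9 are reverse-keyed; reverse-coded value = 5 − response.
  item 1: 4
  item 2: 2
  item 4: 5 − 1 = 4
  item 6: 5 − 3 = 2
  item 9: 5 − 2 = 3
Sum = 4 + 2 + 4 + 2 + 3 = 15

15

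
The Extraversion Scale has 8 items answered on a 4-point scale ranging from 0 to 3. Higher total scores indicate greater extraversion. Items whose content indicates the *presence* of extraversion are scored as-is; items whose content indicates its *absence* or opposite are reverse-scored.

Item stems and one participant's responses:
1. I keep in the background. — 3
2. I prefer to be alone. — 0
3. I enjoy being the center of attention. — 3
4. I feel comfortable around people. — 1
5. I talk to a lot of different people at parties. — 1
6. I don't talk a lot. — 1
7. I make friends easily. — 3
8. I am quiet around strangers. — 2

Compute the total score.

Items 1, 2, 6, 8 describe the absence/opposite of extraversion → reverse-score.
on a 0–3 scale, reversed = 3 − raw.
  item 1: 3 − 3 = 0
  item 2: 3 − 0 = 3
  item 3: 3
  item 4: 1
  item 5: 1
  item 6: 3 − 1 = 2
  item 7: 3
  item 8: 3 − 2 = 1
Total = 0 + 3 + 3 + 1 + 1 + 2 + 3 + 1 = 14

14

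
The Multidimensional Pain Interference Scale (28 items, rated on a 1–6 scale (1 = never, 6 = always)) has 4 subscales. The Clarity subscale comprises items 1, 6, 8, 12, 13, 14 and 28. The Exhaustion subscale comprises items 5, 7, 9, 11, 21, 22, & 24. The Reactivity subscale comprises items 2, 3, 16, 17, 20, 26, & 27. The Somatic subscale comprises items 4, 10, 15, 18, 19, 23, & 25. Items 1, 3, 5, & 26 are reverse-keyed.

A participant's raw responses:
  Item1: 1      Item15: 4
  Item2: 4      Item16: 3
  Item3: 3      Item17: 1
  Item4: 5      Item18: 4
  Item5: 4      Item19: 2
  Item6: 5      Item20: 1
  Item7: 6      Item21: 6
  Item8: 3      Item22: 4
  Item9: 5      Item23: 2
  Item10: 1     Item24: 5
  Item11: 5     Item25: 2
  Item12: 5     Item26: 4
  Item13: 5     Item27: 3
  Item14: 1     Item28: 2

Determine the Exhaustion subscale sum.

Exhaustion items: 5, 7, 9, 11, 21, 22, 24.
Of these, item 5 is reverse-keyed; on a 1–6 scale, reversed = 7 − raw.
  item 5: 7 − 4 = 3
  item 7: 6
  item 9: 5
  item 11: 5
  item 21: 6
  item 22: 4
  item 24: 5
Sum = 3 + 6 + 5 + 5 + 6 + 4 + 5 = 34

34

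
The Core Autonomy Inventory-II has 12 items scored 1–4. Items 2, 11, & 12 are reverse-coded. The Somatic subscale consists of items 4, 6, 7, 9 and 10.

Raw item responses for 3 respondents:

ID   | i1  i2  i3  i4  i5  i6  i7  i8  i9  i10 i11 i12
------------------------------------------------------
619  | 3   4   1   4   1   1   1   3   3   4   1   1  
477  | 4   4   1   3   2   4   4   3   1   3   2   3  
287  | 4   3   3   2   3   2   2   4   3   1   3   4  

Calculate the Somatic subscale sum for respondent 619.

Respondent 619 raw: 3, 4, 1, 4, 1, 1, 1, 3, 3, 4, 1, 1.
Somatic items: 4, 6, 7, 9, 10.
Reverse-coded (reversed = (1+4) − raw = 5 − raw):
  item 4: 4
  item 6: 1
  item 7: 1
  item 9: 3
  item 10: 4
Sum = 4 + 1 + 1 + 3 + 4 = 13

13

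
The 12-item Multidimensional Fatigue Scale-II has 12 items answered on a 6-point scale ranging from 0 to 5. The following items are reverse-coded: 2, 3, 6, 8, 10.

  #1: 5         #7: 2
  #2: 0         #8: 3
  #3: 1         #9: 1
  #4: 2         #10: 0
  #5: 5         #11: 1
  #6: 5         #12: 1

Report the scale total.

Apply reverse scoring (reverse-coded value = 5 − response):
  item 2: 5 − 0 = 5
  item 3: 5 − 1 = 4
  item 6: 5 − 5 = 0
  item 8: 5 − 3 = 2
  item 10: 5 − 0 = 5
After reverse-coding: 5, 5, 4, 2, 5, 0, 2, 2, 1, 5, 1, 1
Total = 5 + 5 + 4 + 2 + 5 + 0 + 2 + 2 + 1 + 5 + 1 + 1 = 33

33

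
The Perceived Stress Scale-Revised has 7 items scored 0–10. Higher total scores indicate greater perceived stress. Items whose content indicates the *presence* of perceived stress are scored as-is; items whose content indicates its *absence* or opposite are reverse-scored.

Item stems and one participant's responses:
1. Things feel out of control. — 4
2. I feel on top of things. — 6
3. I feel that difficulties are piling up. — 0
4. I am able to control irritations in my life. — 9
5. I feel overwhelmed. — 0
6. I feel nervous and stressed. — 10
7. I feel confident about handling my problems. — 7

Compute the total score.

22

Items 2, 4, 7 describe the absence/opposite of perceived stress → reverse-score.
reversed = (0+10) − raw = 10 − raw.
  item 1: 4
  item 2: 10 − 6 = 4
  item 3: 0
  item 4: 10 − 9 = 1
  item 5: 0
  item 6: 10
  item 7: 10 − 7 = 3
Total = 4 + 4 + 0 + 1 + 0 + 10 + 3 = 22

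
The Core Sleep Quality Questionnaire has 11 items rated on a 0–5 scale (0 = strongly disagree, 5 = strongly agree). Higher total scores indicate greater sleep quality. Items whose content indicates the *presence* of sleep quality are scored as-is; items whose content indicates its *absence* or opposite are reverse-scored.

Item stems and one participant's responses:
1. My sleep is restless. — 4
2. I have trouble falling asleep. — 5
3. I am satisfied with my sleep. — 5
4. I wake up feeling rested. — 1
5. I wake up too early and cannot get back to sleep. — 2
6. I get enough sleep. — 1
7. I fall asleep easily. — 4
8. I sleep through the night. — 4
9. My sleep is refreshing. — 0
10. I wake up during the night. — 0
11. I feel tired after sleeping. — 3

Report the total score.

26

Items 1, 2, 5, 10, 11 describe the absence/opposite of sleep quality → reverse-score.
reverse-coded value = 5 − response.
  item 1: 5 − 4 = 1
  item 2: 5 − 5 = 0
  item 3: 5
  item 4: 1
  item 5: 5 − 2 = 3
  item 6: 1
  item 7: 4
  item 8: 4
  item 9: 0
  item 10: 5 − 0 = 5
  item 11: 5 − 3 = 2
Total = 1 + 0 + 5 + 1 + 3 + 1 + 4 + 4 + 0 + 5 + 2 = 26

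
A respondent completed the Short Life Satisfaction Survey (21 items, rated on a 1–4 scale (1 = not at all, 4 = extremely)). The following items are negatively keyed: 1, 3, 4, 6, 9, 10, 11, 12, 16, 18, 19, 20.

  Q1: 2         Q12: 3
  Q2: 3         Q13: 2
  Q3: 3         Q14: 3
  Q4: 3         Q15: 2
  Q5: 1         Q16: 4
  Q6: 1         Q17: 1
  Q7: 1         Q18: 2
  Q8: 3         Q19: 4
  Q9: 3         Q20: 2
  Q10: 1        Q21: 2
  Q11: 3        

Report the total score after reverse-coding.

47

Reversing items 1, 3, 4, 6, 9, 10, 11, 12, 16, 18, 19, and 20 with 5 − raw:
Total = (5−2) + 3 + (5−3) + (5−3) + 1 + (5−1) + 1 + 3 + (5−3) + (5−1) + (5−3) + (5−3) + 2 + 3 + 2 + (5−4) + 1 + (5−2) + (5−4) + (5−2) + 2
      = 3 + 3 + 2 + 2 + 1 + 4 + 1 + 3 + 2 + 4 + 2 + 2 + 2 + 3 + 2 + 1 + 1 + 3 + 1 + 3 + 2 = 47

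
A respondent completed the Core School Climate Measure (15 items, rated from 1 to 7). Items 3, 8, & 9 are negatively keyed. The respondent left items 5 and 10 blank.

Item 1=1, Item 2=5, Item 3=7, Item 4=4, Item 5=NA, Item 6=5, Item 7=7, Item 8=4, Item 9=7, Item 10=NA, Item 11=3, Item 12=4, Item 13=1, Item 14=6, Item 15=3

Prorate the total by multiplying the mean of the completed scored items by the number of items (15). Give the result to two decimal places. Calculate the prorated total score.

51.92

Reverse-coded (on a 1–7 scale, reversed = 8 − raw):
  item 3: 8 − 7 = 1
  item 8: 8 − 4 = 4
  item 9: 8 − 7 = 1
Completed scored items (13 of 15): 1, 5, 1, 4, 5, 7, 4, 1, 3, 4, 1, 6, 3; sum = 45.
Person mean = 45 / 13 ≈ 3.4615
Prorated total = (45 / 13) × 15 = 51.92 (to 2 dp)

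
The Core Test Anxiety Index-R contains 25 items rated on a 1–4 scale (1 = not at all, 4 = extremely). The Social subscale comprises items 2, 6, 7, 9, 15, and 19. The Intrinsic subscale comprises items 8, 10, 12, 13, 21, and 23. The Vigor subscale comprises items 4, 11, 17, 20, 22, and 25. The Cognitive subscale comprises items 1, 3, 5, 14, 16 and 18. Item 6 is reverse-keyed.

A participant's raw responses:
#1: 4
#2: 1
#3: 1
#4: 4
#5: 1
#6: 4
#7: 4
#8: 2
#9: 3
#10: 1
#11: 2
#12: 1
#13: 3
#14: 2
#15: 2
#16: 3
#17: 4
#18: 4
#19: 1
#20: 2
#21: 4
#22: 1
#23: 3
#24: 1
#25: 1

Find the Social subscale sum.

12

Social items: 2, 6, 7, 9, 15, 19.
Of these, item 6 is reverse-keyed; reversed = (1+4) − raw = 5 − raw.
  item 2: 1
  item 6: 5 − 4 = 1
  item 7: 4
  item 9: 3
  item 15: 2
  item 19: 1
Sum = 1 + 1 + 4 + 3 + 2 + 1 = 12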